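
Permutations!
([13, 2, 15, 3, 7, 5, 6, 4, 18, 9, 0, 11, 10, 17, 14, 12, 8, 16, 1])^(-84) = (0 8 15 13 18 12 17 1 10 16 2)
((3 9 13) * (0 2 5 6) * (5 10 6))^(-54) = (13)(0 10)(2 6)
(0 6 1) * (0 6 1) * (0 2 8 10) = (0 1 6 2 8 10) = [1, 6, 8, 3, 4, 5, 2, 7, 10, 9, 0]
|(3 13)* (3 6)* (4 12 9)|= 3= |(3 13 6)(4 12 9)|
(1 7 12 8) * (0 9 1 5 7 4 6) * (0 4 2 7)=(0 9 1 2 7 12 8 5)(4 6)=[9, 2, 7, 3, 6, 0, 4, 12, 5, 1, 10, 11, 8]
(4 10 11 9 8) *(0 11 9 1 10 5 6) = [11, 10, 2, 3, 5, 6, 0, 7, 4, 8, 9, 1] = (0 11 1 10 9 8 4 5 6)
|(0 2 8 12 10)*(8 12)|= 4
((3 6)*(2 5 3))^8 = ((2 5 3 6))^8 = (6)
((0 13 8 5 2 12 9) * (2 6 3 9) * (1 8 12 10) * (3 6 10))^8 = ((0 13 12 2 3 9)(1 8 5 10))^8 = (0 12 3)(2 9 13)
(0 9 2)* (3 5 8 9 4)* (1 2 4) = [1, 2, 0, 5, 3, 8, 6, 7, 9, 4] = (0 1 2)(3 5 8 9 4)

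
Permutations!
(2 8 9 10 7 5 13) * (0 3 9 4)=(0 3 9 10 7 5 13 2 8 4)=[3, 1, 8, 9, 0, 13, 6, 5, 4, 10, 7, 11, 12, 2]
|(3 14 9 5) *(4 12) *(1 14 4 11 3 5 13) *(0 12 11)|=|(0 12)(1 14 9 13)(3 4 11)|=12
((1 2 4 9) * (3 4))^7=(1 3 9 2 4)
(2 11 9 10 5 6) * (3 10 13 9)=(2 11 3 10 5 6)(9 13)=[0, 1, 11, 10, 4, 6, 2, 7, 8, 13, 5, 3, 12, 9]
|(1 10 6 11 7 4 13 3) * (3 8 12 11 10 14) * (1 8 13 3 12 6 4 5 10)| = 11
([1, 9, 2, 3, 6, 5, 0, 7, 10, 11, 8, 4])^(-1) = (0 6 4 11 9 1)(8 10)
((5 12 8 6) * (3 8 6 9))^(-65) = (3 8 9)(5 12 6)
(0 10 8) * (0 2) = (0 10 8 2) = [10, 1, 0, 3, 4, 5, 6, 7, 2, 9, 8]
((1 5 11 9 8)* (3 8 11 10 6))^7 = ((1 5 10 6 3 8)(9 11))^7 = (1 5 10 6 3 8)(9 11)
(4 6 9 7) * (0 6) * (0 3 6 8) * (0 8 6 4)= (0 6 9 7)(3 4)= [6, 1, 2, 4, 3, 5, 9, 0, 8, 7]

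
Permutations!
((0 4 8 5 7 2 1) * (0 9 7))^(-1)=(0 5 8 4)(1 2 7 9)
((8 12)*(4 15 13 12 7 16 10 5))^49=((4 15 13 12 8 7 16 10 5))^49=(4 8 5 12 10 13 16 15 7)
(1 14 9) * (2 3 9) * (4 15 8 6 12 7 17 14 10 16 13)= (1 10 16 13 4 15 8 6 12 7 17 14 2 3 9)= [0, 10, 3, 9, 15, 5, 12, 17, 6, 1, 16, 11, 7, 4, 2, 8, 13, 14]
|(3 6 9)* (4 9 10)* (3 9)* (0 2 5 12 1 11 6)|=|(0 2 5 12 1 11 6 10 4 3)|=10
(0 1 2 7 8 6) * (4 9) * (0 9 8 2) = (0 1)(2 7)(4 8 6 9) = [1, 0, 7, 3, 8, 5, 9, 2, 6, 4]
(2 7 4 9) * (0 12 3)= (0 12 3)(2 7 4 9)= [12, 1, 7, 0, 9, 5, 6, 4, 8, 2, 10, 11, 3]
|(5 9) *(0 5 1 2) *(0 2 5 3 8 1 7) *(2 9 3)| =4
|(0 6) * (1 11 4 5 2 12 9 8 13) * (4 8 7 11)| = |(0 6)(1 4 5 2 12 9 7 11 8 13)| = 10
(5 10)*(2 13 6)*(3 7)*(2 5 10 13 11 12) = [0, 1, 11, 7, 4, 13, 5, 3, 8, 9, 10, 12, 2, 6] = (2 11 12)(3 7)(5 13 6)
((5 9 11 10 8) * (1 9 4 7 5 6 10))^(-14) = (1 9 11)(4 7 5)(6 10 8)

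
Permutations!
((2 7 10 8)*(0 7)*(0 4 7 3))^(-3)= ((0 3)(2 4 7 10 8))^(-3)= (0 3)(2 7 8 4 10)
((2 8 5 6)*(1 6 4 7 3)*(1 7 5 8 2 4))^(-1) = ((8)(1 6 4 5)(3 7))^(-1) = (8)(1 5 4 6)(3 7)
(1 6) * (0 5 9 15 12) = (0 5 9 15 12)(1 6) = [5, 6, 2, 3, 4, 9, 1, 7, 8, 15, 10, 11, 0, 13, 14, 12]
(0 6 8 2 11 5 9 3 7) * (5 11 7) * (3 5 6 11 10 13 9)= (0 11 10 13 9 5 3 6 8 2 7)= [11, 1, 7, 6, 4, 3, 8, 0, 2, 5, 13, 10, 12, 9]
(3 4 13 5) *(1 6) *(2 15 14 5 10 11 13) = (1 6)(2 15 14 5 3 4)(10 11 13) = [0, 6, 15, 4, 2, 3, 1, 7, 8, 9, 11, 13, 12, 10, 5, 14]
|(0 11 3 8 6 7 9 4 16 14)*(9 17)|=11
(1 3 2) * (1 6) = [0, 3, 6, 2, 4, 5, 1] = (1 3 2 6)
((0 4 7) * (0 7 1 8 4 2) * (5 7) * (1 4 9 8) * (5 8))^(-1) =((0 2)(5 7 8 9))^(-1) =(0 2)(5 9 8 7)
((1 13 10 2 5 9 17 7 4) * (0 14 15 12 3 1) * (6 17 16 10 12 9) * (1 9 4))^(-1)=((0 14 15 4)(1 13 12 3 9 16 10 2 5 6 17 7))^(-1)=(0 4 15 14)(1 7 17 6 5 2 10 16 9 3 12 13)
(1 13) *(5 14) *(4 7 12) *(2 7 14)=(1 13)(2 7 12 4 14 5)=[0, 13, 7, 3, 14, 2, 6, 12, 8, 9, 10, 11, 4, 1, 5]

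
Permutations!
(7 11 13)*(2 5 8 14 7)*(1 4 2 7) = (1 4 2 5 8 14)(7 11 13) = [0, 4, 5, 3, 2, 8, 6, 11, 14, 9, 10, 13, 12, 7, 1]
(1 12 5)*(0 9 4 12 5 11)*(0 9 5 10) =(0 5 1 10)(4 12 11 9) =[5, 10, 2, 3, 12, 1, 6, 7, 8, 4, 0, 9, 11]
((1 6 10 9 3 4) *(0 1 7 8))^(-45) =((0 1 6 10 9 3 4 7 8))^(-45) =(10)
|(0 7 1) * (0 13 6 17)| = 6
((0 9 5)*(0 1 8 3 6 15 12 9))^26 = (1 3 15 9)(5 8 6 12)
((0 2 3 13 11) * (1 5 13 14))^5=(0 5 3 11 1 2 13 14)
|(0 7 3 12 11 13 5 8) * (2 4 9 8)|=11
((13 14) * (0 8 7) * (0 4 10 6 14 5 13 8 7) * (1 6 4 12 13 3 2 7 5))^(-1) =(0 8 14 6 1 13 12 7 2 3 5)(4 10)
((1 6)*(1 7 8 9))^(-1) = ((1 6 7 8 9))^(-1) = (1 9 8 7 6)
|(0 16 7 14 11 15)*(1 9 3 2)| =|(0 16 7 14 11 15)(1 9 3 2)| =12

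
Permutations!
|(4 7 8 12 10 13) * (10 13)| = 5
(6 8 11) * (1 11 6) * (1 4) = (1 11 4)(6 8) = [0, 11, 2, 3, 1, 5, 8, 7, 6, 9, 10, 4]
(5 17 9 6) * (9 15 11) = (5 17 15 11 9 6) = [0, 1, 2, 3, 4, 17, 5, 7, 8, 6, 10, 9, 12, 13, 14, 11, 16, 15]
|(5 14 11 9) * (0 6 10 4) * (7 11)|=|(0 6 10 4)(5 14 7 11 9)|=20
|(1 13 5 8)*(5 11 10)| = |(1 13 11 10 5 8)| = 6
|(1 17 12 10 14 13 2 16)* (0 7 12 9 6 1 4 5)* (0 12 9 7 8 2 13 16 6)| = |(0 8 2 6 1 17 7 9)(4 5 12 10 14 16)| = 24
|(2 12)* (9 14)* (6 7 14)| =4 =|(2 12)(6 7 14 9)|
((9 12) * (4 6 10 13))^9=((4 6 10 13)(9 12))^9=(4 6 10 13)(9 12)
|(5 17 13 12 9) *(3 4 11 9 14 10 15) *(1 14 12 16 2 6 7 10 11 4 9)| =|(1 14 11)(2 6 7 10 15 3 9 5 17 13 16)| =33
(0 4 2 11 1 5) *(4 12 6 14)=(0 12 6 14 4 2 11 1 5)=[12, 5, 11, 3, 2, 0, 14, 7, 8, 9, 10, 1, 6, 13, 4]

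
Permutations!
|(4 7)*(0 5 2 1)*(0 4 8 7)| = 10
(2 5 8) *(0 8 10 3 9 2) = (0 8)(2 5 10 3 9) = [8, 1, 5, 9, 4, 10, 6, 7, 0, 2, 3]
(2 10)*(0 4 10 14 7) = (0 4 10 2 14 7) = [4, 1, 14, 3, 10, 5, 6, 0, 8, 9, 2, 11, 12, 13, 7]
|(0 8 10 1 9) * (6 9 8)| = |(0 6 9)(1 8 10)| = 3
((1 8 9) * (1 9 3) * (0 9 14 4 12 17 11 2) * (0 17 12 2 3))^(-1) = (0 8 1 3 11 17 2 4 14 9)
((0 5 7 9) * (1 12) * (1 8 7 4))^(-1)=(0 9 7 8 12 1 4 5)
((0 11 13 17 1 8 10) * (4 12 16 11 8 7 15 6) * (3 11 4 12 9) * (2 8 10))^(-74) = ((0 10)(1 7 15 6 12 16 4 9 3 11 13 17)(2 8))^(-74) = (1 13 3 4 12 15)(6 7 17 11 9 16)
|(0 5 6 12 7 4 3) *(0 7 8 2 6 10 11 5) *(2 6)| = 3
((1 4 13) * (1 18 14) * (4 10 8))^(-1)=(1 14 18 13 4 8 10)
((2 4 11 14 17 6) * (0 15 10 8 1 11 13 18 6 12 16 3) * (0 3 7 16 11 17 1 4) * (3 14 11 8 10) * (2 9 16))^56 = (0 4)(1 9)(2 8)(3 18)(6 14)(7 12)(13 15)(16 17)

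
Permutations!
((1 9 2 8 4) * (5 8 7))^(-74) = (1 7 4 2 8 9 5) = ((1 9 2 7 5 8 4))^(-74)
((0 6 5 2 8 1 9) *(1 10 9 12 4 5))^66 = (0 2 1 10 4)(5 6 8 12 9)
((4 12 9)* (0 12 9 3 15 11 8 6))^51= (0 3 11 6 12 15 8)(4 9)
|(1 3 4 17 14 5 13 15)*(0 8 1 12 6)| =|(0 8 1 3 4 17 14 5 13 15 12 6)| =12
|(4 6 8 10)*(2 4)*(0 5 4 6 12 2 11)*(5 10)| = |(0 10 11)(2 6 8 5 4 12)| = 6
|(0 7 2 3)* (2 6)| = |(0 7 6 2 3)| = 5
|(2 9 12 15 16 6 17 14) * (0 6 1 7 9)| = 30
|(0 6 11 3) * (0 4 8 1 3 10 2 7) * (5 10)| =|(0 6 11 5 10 2 7)(1 3 4 8)| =28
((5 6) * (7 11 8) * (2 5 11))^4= ((2 5 6 11 8 7))^4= (2 8 6)(5 7 11)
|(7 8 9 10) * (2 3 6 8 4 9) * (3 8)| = 4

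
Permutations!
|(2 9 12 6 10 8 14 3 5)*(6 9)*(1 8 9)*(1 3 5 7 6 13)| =|(1 8 14 5 2 13)(3 7 6 10 9 12)| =6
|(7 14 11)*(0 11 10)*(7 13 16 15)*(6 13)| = |(0 11 6 13 16 15 7 14 10)| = 9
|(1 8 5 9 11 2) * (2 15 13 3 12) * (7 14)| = |(1 8 5 9 11 15 13 3 12 2)(7 14)| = 10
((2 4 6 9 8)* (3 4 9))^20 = (2 8 9)(3 6 4)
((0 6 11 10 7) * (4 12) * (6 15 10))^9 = ((0 15 10 7)(4 12)(6 11))^9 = (0 15 10 7)(4 12)(6 11)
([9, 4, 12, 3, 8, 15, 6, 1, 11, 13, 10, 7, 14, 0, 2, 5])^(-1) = [13, 7, 14, 3, 1, 15, 6, 11, 4, 0, 10, 8, 2, 9, 12, 5]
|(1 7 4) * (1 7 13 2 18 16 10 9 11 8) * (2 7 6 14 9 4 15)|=14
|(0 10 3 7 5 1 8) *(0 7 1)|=7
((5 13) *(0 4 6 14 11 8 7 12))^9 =(0 4 6 14 11 8 7 12)(5 13)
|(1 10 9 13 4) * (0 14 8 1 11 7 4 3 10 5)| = |(0 14 8 1 5)(3 10 9 13)(4 11 7)| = 60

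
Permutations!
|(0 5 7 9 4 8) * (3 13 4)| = |(0 5 7 9 3 13 4 8)| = 8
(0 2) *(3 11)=(0 2)(3 11)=[2, 1, 0, 11, 4, 5, 6, 7, 8, 9, 10, 3]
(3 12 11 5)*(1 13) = [0, 13, 2, 12, 4, 3, 6, 7, 8, 9, 10, 5, 11, 1] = (1 13)(3 12 11 5)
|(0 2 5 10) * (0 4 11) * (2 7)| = |(0 7 2 5 10 4 11)| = 7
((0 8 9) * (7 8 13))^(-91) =((0 13 7 8 9))^(-91) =(0 9 8 7 13)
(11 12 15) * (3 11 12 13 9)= (3 11 13 9)(12 15)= [0, 1, 2, 11, 4, 5, 6, 7, 8, 3, 10, 13, 15, 9, 14, 12]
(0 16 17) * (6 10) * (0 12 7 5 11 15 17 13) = (0 16 13)(5 11 15 17 12 7)(6 10) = [16, 1, 2, 3, 4, 11, 10, 5, 8, 9, 6, 15, 7, 0, 14, 17, 13, 12]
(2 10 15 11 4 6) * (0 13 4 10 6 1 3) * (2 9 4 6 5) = (0 13 6 9 4 1 3)(2 5)(10 15 11) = [13, 3, 5, 0, 1, 2, 9, 7, 8, 4, 15, 10, 12, 6, 14, 11]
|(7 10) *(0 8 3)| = 6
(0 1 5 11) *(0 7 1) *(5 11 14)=[0, 11, 2, 3, 4, 14, 6, 1, 8, 9, 10, 7, 12, 13, 5]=(1 11 7)(5 14)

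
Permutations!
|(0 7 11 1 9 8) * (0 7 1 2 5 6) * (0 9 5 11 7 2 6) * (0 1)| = 10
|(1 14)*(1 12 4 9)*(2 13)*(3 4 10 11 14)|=4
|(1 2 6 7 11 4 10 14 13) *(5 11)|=10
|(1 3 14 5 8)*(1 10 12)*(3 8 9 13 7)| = 12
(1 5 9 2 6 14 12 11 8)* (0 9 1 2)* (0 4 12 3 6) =(0 9 4 12 11 8 2)(1 5)(3 6 14) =[9, 5, 0, 6, 12, 1, 14, 7, 2, 4, 10, 8, 11, 13, 3]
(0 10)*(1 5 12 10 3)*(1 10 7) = (0 3 10)(1 5 12 7) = [3, 5, 2, 10, 4, 12, 6, 1, 8, 9, 0, 11, 7]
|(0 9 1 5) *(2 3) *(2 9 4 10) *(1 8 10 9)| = |(0 4 9 8 10 2 3 1 5)| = 9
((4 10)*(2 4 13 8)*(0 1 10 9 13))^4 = ((0 1 10)(2 4 9 13 8))^4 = (0 1 10)(2 8 13 9 4)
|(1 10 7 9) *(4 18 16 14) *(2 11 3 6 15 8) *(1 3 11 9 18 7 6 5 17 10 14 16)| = 45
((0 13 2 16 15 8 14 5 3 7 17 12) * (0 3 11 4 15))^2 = (0 2)(3 17)(4 8 5)(7 12)(11 15 14)(13 16)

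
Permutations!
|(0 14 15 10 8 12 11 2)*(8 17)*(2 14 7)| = 21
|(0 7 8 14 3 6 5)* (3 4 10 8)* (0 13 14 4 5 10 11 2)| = |(0 7 3 6 10 8 4 11 2)(5 13 14)| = 9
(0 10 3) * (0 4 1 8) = (0 10 3 4 1 8) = [10, 8, 2, 4, 1, 5, 6, 7, 0, 9, 3]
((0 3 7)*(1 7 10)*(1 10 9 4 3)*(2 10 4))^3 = ((0 1 7)(2 10 4 3 9))^3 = (2 3 10 9 4)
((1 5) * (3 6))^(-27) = ((1 5)(3 6))^(-27) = (1 5)(3 6)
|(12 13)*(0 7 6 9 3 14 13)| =|(0 7 6 9 3 14 13 12)| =8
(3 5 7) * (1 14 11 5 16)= (1 14 11 5 7 3 16)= [0, 14, 2, 16, 4, 7, 6, 3, 8, 9, 10, 5, 12, 13, 11, 15, 1]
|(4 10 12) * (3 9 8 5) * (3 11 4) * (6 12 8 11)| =|(3 9 11 4 10 8 5 6 12)| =9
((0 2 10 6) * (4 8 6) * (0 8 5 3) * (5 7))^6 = (0 3 5 7 4 10 2) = ((0 2 10 4 7 5 3)(6 8))^6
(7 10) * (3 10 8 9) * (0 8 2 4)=(0 8 9 3 10 7 2 4)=[8, 1, 4, 10, 0, 5, 6, 2, 9, 3, 7]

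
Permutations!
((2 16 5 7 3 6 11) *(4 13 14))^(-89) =(2 5 3 11 16 7 6)(4 13 14)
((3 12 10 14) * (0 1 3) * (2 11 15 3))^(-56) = (0 10 3 11 1 14 12 15 2)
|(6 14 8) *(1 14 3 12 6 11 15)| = |(1 14 8 11 15)(3 12 6)| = 15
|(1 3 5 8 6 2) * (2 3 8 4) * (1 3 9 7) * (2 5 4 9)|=|(1 8 6 2 3 4 5 9 7)|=9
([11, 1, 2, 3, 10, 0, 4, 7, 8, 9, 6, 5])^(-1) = [5, 1, 2, 3, 6, 11, 10, 7, 8, 9, 4, 0]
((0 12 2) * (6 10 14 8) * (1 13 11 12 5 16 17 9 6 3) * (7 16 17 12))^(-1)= (0 2 12 16 7 11 13 1 3 8 14 10 6 9 17 5)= ((0 5 17 9 6 10 14 8 3 1 13 11 7 16 12 2))^(-1)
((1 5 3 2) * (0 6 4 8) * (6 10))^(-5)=((0 10 6 4 8)(1 5 3 2))^(-5)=(10)(1 2 3 5)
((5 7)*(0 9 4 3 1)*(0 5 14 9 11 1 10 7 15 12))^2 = ((0 11 1 5 15 12)(3 10 7 14 9 4))^2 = (0 1 15)(3 7 9)(4 10 14)(5 12 11)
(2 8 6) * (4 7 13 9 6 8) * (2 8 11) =[0, 1, 4, 3, 7, 5, 8, 13, 11, 6, 10, 2, 12, 9] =(2 4 7 13 9 6 8 11)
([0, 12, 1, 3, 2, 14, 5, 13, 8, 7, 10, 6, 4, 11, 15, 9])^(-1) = [0, 2, 4, 3, 12, 6, 11, 9, 8, 15, 10, 13, 1, 7, 5, 14]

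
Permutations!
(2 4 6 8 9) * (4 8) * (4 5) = [0, 1, 8, 3, 6, 4, 5, 7, 9, 2] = (2 8 9)(4 6 5)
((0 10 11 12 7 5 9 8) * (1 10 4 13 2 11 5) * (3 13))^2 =(0 3 2 12 1 5 8 4 13 11 7 10 9)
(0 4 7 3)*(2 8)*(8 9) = (0 4 7 3)(2 9 8) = [4, 1, 9, 0, 7, 5, 6, 3, 2, 8]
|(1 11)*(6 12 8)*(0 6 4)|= 10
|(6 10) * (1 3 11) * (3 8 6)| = 6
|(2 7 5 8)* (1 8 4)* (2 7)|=5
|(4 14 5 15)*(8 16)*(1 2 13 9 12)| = 20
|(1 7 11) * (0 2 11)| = |(0 2 11 1 7)| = 5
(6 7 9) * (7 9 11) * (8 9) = (6 8 9)(7 11) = [0, 1, 2, 3, 4, 5, 8, 11, 9, 6, 10, 7]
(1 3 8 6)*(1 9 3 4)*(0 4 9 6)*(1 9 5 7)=[4, 5, 2, 8, 9, 7, 6, 1, 0, 3]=(0 4 9 3 8)(1 5 7)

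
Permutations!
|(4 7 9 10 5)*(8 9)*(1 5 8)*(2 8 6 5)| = 9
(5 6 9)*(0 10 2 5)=(0 10 2 5 6 9)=[10, 1, 5, 3, 4, 6, 9, 7, 8, 0, 2]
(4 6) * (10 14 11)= [0, 1, 2, 3, 6, 5, 4, 7, 8, 9, 14, 10, 12, 13, 11]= (4 6)(10 14 11)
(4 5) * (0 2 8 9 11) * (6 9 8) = (0 2 6 9 11)(4 5) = [2, 1, 6, 3, 5, 4, 9, 7, 8, 11, 10, 0]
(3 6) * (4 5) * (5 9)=(3 6)(4 9 5)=[0, 1, 2, 6, 9, 4, 3, 7, 8, 5]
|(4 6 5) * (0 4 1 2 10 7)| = |(0 4 6 5 1 2 10 7)| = 8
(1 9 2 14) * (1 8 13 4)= [0, 9, 14, 3, 1, 5, 6, 7, 13, 2, 10, 11, 12, 4, 8]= (1 9 2 14 8 13 4)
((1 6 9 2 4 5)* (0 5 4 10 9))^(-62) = ((0 5 1 6)(2 10 9))^(-62) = (0 1)(2 10 9)(5 6)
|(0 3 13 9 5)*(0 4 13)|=4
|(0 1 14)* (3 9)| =|(0 1 14)(3 9)| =6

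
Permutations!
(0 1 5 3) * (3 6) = (0 1 5 6 3) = [1, 5, 2, 0, 4, 6, 3]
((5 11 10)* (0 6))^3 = (11)(0 6)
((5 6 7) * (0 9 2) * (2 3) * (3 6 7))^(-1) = ((0 9 6 3 2)(5 7))^(-1) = (0 2 3 6 9)(5 7)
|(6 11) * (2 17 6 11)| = 3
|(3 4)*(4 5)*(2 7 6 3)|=|(2 7 6 3 5 4)|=6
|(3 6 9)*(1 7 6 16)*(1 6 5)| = |(1 7 5)(3 16 6 9)| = 12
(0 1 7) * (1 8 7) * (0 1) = [8, 0, 2, 3, 4, 5, 6, 1, 7] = (0 8 7 1)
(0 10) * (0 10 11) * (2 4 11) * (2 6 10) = (0 6 10 2 4 11) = [6, 1, 4, 3, 11, 5, 10, 7, 8, 9, 2, 0]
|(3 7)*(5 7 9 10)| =5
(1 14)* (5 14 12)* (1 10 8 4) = [0, 12, 2, 3, 1, 14, 6, 7, 4, 9, 8, 11, 5, 13, 10] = (1 12 5 14 10 8 4)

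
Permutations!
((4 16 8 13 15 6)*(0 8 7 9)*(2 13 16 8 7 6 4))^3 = ((0 7 9)(2 13 15 4 8 16 6))^3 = (2 4 6 15 16 13 8)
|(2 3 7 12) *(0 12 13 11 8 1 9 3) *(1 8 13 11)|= 6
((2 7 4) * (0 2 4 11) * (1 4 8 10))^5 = (0 2 7 11)(1 4 8 10)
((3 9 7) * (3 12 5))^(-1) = (3 5 12 7 9)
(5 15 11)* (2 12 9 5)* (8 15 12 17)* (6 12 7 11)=(2 17 8 15 6 12 9 5 7 11)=[0, 1, 17, 3, 4, 7, 12, 11, 15, 5, 10, 2, 9, 13, 14, 6, 16, 8]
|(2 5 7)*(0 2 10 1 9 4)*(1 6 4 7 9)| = |(0 2 5 9 7 10 6 4)| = 8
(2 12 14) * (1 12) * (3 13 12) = (1 3 13 12 14 2) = [0, 3, 1, 13, 4, 5, 6, 7, 8, 9, 10, 11, 14, 12, 2]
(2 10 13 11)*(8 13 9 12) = (2 10 9 12 8 13 11) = [0, 1, 10, 3, 4, 5, 6, 7, 13, 12, 9, 2, 8, 11]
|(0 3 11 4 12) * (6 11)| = 6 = |(0 3 6 11 4 12)|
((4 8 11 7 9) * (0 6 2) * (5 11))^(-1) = (0 2 6)(4 9 7 11 5 8)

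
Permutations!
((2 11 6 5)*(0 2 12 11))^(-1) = ((0 2)(5 12 11 6))^(-1) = (0 2)(5 6 11 12)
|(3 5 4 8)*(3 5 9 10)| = |(3 9 10)(4 8 5)| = 3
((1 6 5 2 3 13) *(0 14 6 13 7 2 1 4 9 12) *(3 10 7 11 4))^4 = ((0 14 6 5 1 13 3 11 4 9 12)(2 10 7))^4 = (0 1 4 14 13 9 6 3 12 5 11)(2 10 7)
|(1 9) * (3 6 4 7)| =|(1 9)(3 6 4 7)| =4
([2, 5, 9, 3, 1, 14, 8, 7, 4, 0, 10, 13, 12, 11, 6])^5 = [9, 4, 0, 3, 8, 1, 14, 7, 6, 2, 10, 13, 12, 11, 5]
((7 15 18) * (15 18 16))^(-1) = (7 18)(15 16)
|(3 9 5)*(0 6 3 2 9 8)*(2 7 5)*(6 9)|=6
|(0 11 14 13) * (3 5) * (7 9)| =|(0 11 14 13)(3 5)(7 9)| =4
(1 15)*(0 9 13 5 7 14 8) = (0 9 13 5 7 14 8)(1 15) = [9, 15, 2, 3, 4, 7, 6, 14, 0, 13, 10, 11, 12, 5, 8, 1]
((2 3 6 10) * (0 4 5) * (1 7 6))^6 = (10) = ((0 4 5)(1 7 6 10 2 3))^6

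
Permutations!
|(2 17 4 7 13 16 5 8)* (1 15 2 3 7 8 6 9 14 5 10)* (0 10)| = |(0 10 1 15 2 17 4 8 3 7 13 16)(5 6 9 14)| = 12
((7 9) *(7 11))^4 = (7 9 11)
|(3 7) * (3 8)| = 3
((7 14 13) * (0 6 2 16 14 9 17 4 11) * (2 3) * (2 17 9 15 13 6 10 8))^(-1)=(0 11 4 17 3 6 14 16 2 8 10)(7 13 15)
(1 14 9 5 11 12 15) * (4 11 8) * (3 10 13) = (1 14 9 5 8 4 11 12 15)(3 10 13) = [0, 14, 2, 10, 11, 8, 6, 7, 4, 5, 13, 12, 15, 3, 9, 1]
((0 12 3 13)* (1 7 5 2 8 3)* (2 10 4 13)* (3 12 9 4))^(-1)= (0 13 4 9)(1 12 8 2 3 10 5 7)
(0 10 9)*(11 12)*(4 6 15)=[10, 1, 2, 3, 6, 5, 15, 7, 8, 0, 9, 12, 11, 13, 14, 4]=(0 10 9)(4 6 15)(11 12)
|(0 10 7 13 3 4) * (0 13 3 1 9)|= |(0 10 7 3 4 13 1 9)|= 8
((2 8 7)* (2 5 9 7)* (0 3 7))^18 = (0 5 3 9 7)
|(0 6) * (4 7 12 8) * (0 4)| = 6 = |(0 6 4 7 12 8)|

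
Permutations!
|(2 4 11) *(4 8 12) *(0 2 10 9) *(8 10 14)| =20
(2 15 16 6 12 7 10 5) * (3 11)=(2 15 16 6 12 7 10 5)(3 11)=[0, 1, 15, 11, 4, 2, 12, 10, 8, 9, 5, 3, 7, 13, 14, 16, 6]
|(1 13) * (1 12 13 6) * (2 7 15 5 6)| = |(1 2 7 15 5 6)(12 13)| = 6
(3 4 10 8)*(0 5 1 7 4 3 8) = (0 5 1 7 4 10) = [5, 7, 2, 3, 10, 1, 6, 4, 8, 9, 0]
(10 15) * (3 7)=(3 7)(10 15)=[0, 1, 2, 7, 4, 5, 6, 3, 8, 9, 15, 11, 12, 13, 14, 10]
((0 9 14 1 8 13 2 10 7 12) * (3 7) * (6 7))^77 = ((0 9 14 1 8 13 2 10 3 6 7 12))^77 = (0 13 7 1 3 9 2 12 8 6 14 10)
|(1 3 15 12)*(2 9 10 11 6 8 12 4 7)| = 12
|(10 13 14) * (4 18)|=|(4 18)(10 13 14)|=6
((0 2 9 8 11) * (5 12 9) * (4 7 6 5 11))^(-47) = (0 2 11)(4 6 12 8 7 5 9)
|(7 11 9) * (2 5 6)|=|(2 5 6)(7 11 9)|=3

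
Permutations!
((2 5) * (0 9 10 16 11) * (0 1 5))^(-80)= (16)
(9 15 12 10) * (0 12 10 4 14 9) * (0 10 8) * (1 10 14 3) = (0 12 4 3 1 10 14 9 15 8) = [12, 10, 2, 1, 3, 5, 6, 7, 0, 15, 14, 11, 4, 13, 9, 8]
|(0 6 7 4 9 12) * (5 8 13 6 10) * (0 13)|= |(0 10 5 8)(4 9 12 13 6 7)|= 12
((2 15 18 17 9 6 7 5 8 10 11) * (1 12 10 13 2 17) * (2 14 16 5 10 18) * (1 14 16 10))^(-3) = (1 9 10 12 6 11 18 7 17 14)(2 15)(5 8 13 16)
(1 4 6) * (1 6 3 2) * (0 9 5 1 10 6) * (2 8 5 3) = (0 9 3 8 5 1 4 2 10 6) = [9, 4, 10, 8, 2, 1, 0, 7, 5, 3, 6]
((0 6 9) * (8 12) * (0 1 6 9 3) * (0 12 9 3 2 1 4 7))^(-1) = (0 7 4 9 8 12 3)(1 2 6)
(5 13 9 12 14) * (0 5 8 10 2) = (0 5 13 9 12 14 8 10 2) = [5, 1, 0, 3, 4, 13, 6, 7, 10, 12, 2, 11, 14, 9, 8]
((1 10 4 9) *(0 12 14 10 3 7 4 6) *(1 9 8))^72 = ((0 12 14 10 6)(1 3 7 4 8))^72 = (0 14 6 12 10)(1 7 8 3 4)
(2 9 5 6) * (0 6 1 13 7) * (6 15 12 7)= (0 15 12 7)(1 13 6 2 9 5)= [15, 13, 9, 3, 4, 1, 2, 0, 8, 5, 10, 11, 7, 6, 14, 12]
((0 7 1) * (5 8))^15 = ((0 7 1)(5 8))^15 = (5 8)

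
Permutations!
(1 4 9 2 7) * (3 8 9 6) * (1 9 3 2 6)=(1 4)(2 7 9 6)(3 8)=[0, 4, 7, 8, 1, 5, 2, 9, 3, 6]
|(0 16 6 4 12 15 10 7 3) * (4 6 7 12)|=|(0 16 7 3)(10 12 15)|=12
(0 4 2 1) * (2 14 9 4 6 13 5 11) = (0 6 13 5 11 2 1)(4 14 9) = [6, 0, 1, 3, 14, 11, 13, 7, 8, 4, 10, 2, 12, 5, 9]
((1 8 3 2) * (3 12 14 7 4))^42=(1 12 7 3)(2 8 14 4)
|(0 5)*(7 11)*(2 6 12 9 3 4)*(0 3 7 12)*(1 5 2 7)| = |(0 2 6)(1 5 3 4 7 11 12 9)| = 24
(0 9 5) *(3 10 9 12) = [12, 1, 2, 10, 4, 0, 6, 7, 8, 5, 9, 11, 3] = (0 12 3 10 9 5)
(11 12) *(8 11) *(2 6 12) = (2 6 12 8 11) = [0, 1, 6, 3, 4, 5, 12, 7, 11, 9, 10, 2, 8]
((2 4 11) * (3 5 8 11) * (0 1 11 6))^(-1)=(0 6 8 5 3 4 2 11 1)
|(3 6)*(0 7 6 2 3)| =6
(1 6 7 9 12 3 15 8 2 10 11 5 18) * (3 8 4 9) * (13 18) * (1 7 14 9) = (1 6 14 9 12 8 2 10 11 5 13 18 7 3 15 4) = [0, 6, 10, 15, 1, 13, 14, 3, 2, 12, 11, 5, 8, 18, 9, 4, 16, 17, 7]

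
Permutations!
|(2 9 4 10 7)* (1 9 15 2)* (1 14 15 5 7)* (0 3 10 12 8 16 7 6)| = 15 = |(0 3 10 1 9 4 12 8 16 7 14 15 2 5 6)|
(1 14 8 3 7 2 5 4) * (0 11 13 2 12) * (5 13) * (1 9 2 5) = (0 11 1 14 8 3 7 12)(2 13 5 4 9) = [11, 14, 13, 7, 9, 4, 6, 12, 3, 2, 10, 1, 0, 5, 8]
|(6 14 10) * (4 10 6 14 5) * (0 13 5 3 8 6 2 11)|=|(0 13 5 4 10 14 2 11)(3 8 6)|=24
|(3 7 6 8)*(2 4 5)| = |(2 4 5)(3 7 6 8)| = 12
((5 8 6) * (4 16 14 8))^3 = ((4 16 14 8 6 5))^3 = (4 8)(5 14)(6 16)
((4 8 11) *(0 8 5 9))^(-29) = ((0 8 11 4 5 9))^(-29) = (0 8 11 4 5 9)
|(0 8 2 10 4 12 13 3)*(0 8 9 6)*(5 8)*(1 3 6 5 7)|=30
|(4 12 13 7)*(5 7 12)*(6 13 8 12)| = 6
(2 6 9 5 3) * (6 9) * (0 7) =[7, 1, 9, 2, 4, 3, 6, 0, 8, 5] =(0 7)(2 9 5 3)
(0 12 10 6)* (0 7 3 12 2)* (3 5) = (0 2)(3 12 10 6 7 5) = [2, 1, 0, 12, 4, 3, 7, 5, 8, 9, 6, 11, 10]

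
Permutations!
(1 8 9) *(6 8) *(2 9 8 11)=[0, 6, 9, 3, 4, 5, 11, 7, 8, 1, 10, 2]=(1 6 11 2 9)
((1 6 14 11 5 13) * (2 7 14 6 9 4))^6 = ((1 9 4 2 7 14 11 5 13))^6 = (1 11 2)(4 13 14)(5 7 9)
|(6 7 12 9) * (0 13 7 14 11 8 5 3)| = |(0 13 7 12 9 6 14 11 8 5 3)| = 11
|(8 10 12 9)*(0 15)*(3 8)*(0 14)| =|(0 15 14)(3 8 10 12 9)| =15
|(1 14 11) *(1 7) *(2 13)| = 4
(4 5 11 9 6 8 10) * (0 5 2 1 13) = [5, 13, 1, 3, 2, 11, 8, 7, 10, 6, 4, 9, 12, 0] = (0 5 11 9 6 8 10 4 2 1 13)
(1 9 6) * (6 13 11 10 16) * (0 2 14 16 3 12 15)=(0 2 14 16 6 1 9 13 11 10 3 12 15)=[2, 9, 14, 12, 4, 5, 1, 7, 8, 13, 3, 10, 15, 11, 16, 0, 6]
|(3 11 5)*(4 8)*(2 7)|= 6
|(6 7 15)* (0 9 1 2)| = |(0 9 1 2)(6 7 15)| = 12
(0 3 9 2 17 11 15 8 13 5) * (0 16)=[3, 1, 17, 9, 4, 16, 6, 7, 13, 2, 10, 15, 12, 5, 14, 8, 0, 11]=(0 3 9 2 17 11 15 8 13 5 16)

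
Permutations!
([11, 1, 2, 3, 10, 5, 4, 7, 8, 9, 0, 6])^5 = [0, 1, 2, 3, 4, 5, 6, 7, 8, 9, 10, 11]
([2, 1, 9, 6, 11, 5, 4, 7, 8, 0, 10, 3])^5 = (0 9 2)(3 6 4 11)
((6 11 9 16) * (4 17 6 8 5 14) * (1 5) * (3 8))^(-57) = (1 3 9 6 4 5 8 16 11 17 14)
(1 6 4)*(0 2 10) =(0 2 10)(1 6 4) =[2, 6, 10, 3, 1, 5, 4, 7, 8, 9, 0]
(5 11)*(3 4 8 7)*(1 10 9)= (1 10 9)(3 4 8 7)(5 11)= [0, 10, 2, 4, 8, 11, 6, 3, 7, 1, 9, 5]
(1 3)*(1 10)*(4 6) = (1 3 10)(4 6) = [0, 3, 2, 10, 6, 5, 4, 7, 8, 9, 1]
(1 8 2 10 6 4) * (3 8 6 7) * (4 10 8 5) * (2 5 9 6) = [0, 2, 8, 9, 1, 4, 10, 3, 5, 6, 7] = (1 2 8 5 4)(3 9 6 10 7)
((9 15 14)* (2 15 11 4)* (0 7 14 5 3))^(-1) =(0 3 5 15 2 4 11 9 14 7)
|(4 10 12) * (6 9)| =6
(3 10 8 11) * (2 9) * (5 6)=[0, 1, 9, 10, 4, 6, 5, 7, 11, 2, 8, 3]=(2 9)(3 10 8 11)(5 6)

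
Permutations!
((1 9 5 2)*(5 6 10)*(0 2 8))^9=((0 2 1 9 6 10 5 8))^9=(0 2 1 9 6 10 5 8)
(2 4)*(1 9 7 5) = (1 9 7 5)(2 4) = [0, 9, 4, 3, 2, 1, 6, 5, 8, 7]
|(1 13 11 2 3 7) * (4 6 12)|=6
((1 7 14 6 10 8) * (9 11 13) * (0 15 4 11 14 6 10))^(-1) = (0 6 7 1 8 10 14 9 13 11 4 15)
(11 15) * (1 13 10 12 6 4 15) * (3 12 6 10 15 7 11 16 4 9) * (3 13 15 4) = (1 15 16 3 12 10 6 9 13 4 7 11) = [0, 15, 2, 12, 7, 5, 9, 11, 8, 13, 6, 1, 10, 4, 14, 16, 3]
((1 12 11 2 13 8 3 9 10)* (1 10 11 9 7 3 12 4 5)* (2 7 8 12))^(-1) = (1 5 4)(2 8 3 7 11 9 12 13)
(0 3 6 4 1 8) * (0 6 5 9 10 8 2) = (0 3 5 9 10 8 6 4 1 2) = [3, 2, 0, 5, 1, 9, 4, 7, 6, 10, 8]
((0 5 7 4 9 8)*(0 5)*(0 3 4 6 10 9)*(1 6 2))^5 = (0 4 3)(1 5 10 2 8 6 7 9)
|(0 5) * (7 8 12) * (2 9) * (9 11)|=6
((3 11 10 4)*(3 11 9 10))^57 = (3 10 11 9 4)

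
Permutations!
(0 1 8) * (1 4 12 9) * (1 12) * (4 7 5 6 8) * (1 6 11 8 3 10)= (0 7 5 11 8)(1 4 6 3 10)(9 12)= [7, 4, 2, 10, 6, 11, 3, 5, 0, 12, 1, 8, 9]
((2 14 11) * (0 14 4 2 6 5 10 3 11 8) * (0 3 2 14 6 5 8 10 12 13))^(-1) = (0 13 12 5 11 3 8 6)(2 10 14 4)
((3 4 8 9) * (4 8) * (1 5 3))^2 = (1 3 9 5 8)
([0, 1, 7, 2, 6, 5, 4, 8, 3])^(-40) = (8)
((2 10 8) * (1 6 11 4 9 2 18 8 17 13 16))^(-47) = ((1 6 11 4 9 2 10 17 13 16)(8 18))^(-47) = (1 4 10 16 11 2 13 6 9 17)(8 18)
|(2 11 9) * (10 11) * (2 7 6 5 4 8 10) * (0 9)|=9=|(0 9 7 6 5 4 8 10 11)|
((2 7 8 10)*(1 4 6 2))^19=((1 4 6 2 7 8 10))^19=(1 8 2 4 10 7 6)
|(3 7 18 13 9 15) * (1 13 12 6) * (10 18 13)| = 5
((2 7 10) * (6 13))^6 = ((2 7 10)(6 13))^6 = (13)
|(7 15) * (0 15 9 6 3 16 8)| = |(0 15 7 9 6 3 16 8)| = 8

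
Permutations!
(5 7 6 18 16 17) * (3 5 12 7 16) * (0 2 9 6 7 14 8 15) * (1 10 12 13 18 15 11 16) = [2, 10, 9, 5, 4, 1, 15, 7, 11, 6, 12, 16, 14, 18, 8, 0, 17, 13, 3] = (0 2 9 6 15)(1 10 12 14 8 11 16 17 13 18 3 5)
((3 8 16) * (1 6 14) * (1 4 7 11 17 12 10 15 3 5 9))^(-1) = ((1 6 14 4 7 11 17 12 10 15 3 8 16 5 9))^(-1) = (1 9 5 16 8 3 15 10 12 17 11 7 4 14 6)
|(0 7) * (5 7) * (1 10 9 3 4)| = |(0 5 7)(1 10 9 3 4)| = 15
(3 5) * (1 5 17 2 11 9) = (1 5 3 17 2 11 9) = [0, 5, 11, 17, 4, 3, 6, 7, 8, 1, 10, 9, 12, 13, 14, 15, 16, 2]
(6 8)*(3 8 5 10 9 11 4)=(3 8 6 5 10 9 11 4)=[0, 1, 2, 8, 3, 10, 5, 7, 6, 11, 9, 4]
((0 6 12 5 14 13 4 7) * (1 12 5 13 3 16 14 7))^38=(0 5)(1 13)(3 14 16)(4 12)(6 7)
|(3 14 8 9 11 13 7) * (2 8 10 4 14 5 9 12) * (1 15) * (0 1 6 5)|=|(0 1 15 6 5 9 11 13 7 3)(2 8 12)(4 14 10)|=30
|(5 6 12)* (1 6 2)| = |(1 6 12 5 2)| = 5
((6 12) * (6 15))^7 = (6 12 15)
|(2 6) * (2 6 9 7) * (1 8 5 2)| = |(1 8 5 2 9 7)| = 6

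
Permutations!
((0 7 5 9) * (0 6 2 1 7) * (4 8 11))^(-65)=(1 7 5 9 6 2)(4 8 11)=((1 7 5 9 6 2)(4 8 11))^(-65)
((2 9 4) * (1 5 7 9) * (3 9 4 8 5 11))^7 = ((1 11 3 9 8 5 7 4 2))^7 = (1 4 5 9 11 2 7 8 3)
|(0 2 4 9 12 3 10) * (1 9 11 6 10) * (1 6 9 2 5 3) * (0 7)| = 6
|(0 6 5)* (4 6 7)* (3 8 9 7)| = 8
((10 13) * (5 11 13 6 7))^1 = (5 11 13 10 6 7)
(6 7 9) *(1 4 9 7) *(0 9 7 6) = (0 9)(1 4 7 6) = [9, 4, 2, 3, 7, 5, 1, 6, 8, 0]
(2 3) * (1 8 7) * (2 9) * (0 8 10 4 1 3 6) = (0 8 7 3 9 2 6)(1 10 4) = [8, 10, 6, 9, 1, 5, 0, 3, 7, 2, 4]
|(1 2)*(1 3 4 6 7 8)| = 7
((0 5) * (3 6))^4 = ((0 5)(3 6))^4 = (6)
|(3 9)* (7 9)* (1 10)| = 6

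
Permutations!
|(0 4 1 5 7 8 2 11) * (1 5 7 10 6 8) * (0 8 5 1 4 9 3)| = 3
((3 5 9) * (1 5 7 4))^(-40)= ((1 5 9 3 7 4))^(-40)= (1 9 7)(3 4 5)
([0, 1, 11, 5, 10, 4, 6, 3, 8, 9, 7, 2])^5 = (2 11)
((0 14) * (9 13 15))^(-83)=(0 14)(9 13 15)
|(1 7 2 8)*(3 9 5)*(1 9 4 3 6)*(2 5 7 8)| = |(1 8 9 7 5 6)(3 4)| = 6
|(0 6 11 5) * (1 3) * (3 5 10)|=7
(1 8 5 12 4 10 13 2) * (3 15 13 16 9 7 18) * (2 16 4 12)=(1 8 5 2)(3 15 13 16 9 7 18)(4 10)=[0, 8, 1, 15, 10, 2, 6, 18, 5, 7, 4, 11, 12, 16, 14, 13, 9, 17, 3]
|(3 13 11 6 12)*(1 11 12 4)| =|(1 11 6 4)(3 13 12)| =12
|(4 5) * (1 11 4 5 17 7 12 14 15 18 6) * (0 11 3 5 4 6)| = |(0 11 6 1 3 5 4 17 7 12 14 15 18)| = 13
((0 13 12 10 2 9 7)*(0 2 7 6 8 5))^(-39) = (0 13 12 10 7 2 9 6 8 5)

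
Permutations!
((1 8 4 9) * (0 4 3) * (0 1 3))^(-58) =((0 4 9 3 1 8))^(-58) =(0 9 1)(3 8 4)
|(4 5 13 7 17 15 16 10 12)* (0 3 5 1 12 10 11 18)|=30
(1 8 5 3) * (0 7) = (0 7)(1 8 5 3) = [7, 8, 2, 1, 4, 3, 6, 0, 5]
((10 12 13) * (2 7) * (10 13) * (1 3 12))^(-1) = (13)(1 10 12 3)(2 7) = ((13)(1 3 12 10)(2 7))^(-1)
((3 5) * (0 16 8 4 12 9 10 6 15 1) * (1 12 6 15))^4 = (0 6 8)(1 4 16)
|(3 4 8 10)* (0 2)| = 4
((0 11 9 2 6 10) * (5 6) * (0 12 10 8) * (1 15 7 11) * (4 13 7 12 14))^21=(0 4 5 12 11)(1 13 6 10 9)(2 15 7 8 14)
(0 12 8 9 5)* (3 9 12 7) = (0 7 3 9 5)(8 12) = [7, 1, 2, 9, 4, 0, 6, 3, 12, 5, 10, 11, 8]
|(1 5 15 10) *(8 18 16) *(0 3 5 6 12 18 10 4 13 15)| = |(0 3 5)(1 6 12 18 16 8 10)(4 13 15)| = 21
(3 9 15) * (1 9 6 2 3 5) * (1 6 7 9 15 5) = [0, 15, 3, 7, 4, 6, 2, 9, 8, 5, 10, 11, 12, 13, 14, 1] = (1 15)(2 3 7 9 5 6)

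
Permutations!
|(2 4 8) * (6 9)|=|(2 4 8)(6 9)|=6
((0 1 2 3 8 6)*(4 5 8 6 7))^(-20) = ((0 1 2 3 6)(4 5 8 7))^(-20) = (8)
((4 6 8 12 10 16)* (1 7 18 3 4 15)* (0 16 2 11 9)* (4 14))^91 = ((0 16 15 1 7 18 3 14 4 6 8 12 10 2 11 9))^91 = (0 12 3 16 10 14 15 2 4 1 11 6 7 9 8 18)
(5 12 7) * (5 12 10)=(5 10)(7 12)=[0, 1, 2, 3, 4, 10, 6, 12, 8, 9, 5, 11, 7]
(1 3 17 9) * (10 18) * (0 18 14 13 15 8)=(0 18 10 14 13 15 8)(1 3 17 9)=[18, 3, 2, 17, 4, 5, 6, 7, 0, 1, 14, 11, 12, 15, 13, 8, 16, 9, 10]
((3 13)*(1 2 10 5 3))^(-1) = ((1 2 10 5 3 13))^(-1) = (1 13 3 5 10 2)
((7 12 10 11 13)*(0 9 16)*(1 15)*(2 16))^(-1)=(0 16 2 9)(1 15)(7 13 11 10 12)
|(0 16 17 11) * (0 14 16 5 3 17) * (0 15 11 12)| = 20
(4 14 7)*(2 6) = [0, 1, 6, 3, 14, 5, 2, 4, 8, 9, 10, 11, 12, 13, 7] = (2 6)(4 14 7)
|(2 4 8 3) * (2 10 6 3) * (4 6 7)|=7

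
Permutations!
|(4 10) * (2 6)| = |(2 6)(4 10)| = 2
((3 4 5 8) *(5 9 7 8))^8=(3 7 4 8 9)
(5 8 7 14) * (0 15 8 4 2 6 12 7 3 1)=(0 15 8 3 1)(2 6 12 7 14 5 4)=[15, 0, 6, 1, 2, 4, 12, 14, 3, 9, 10, 11, 7, 13, 5, 8]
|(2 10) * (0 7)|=|(0 7)(2 10)|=2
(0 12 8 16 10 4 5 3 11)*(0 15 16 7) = (0 12 8 7)(3 11 15 16 10 4 5) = [12, 1, 2, 11, 5, 3, 6, 0, 7, 9, 4, 15, 8, 13, 14, 16, 10]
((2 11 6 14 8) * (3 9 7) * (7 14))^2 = ((2 11 6 7 3 9 14 8))^2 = (2 6 3 14)(7 9 8 11)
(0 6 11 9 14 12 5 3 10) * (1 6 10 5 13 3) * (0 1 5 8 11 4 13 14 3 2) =(0 10 1 6 4 13 2)(3 8 11 9)(12 14) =[10, 6, 0, 8, 13, 5, 4, 7, 11, 3, 1, 9, 14, 2, 12]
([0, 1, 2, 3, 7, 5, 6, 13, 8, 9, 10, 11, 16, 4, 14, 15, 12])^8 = (16)(4 13 7)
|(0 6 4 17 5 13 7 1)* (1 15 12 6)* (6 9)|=|(0 1)(4 17 5 13 7 15 12 9 6)|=18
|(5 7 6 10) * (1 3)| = |(1 3)(5 7 6 10)| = 4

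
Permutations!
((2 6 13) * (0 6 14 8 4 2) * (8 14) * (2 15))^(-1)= (0 13 6)(2 15 4 8)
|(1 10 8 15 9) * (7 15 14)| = 7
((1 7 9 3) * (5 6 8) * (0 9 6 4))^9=(9)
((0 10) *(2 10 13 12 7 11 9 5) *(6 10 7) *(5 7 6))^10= ((0 13 12 5 2 6 10)(7 11 9))^10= (0 5 10 12 6 13 2)(7 11 9)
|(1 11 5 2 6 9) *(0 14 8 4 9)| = 10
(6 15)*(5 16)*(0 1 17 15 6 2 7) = [1, 17, 7, 3, 4, 16, 6, 0, 8, 9, 10, 11, 12, 13, 14, 2, 5, 15] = (0 1 17 15 2 7)(5 16)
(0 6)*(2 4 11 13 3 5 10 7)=(0 6)(2 4 11 13 3 5 10 7)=[6, 1, 4, 5, 11, 10, 0, 2, 8, 9, 7, 13, 12, 3]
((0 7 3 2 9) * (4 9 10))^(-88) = ((0 7 3 2 10 4 9))^(-88) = (0 2 9 3 4 7 10)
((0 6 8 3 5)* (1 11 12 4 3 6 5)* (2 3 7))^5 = ((0 5)(1 11 12 4 7 2 3)(6 8))^5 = (0 5)(1 2 4 11 3 7 12)(6 8)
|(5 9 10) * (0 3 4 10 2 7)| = |(0 3 4 10 5 9 2 7)| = 8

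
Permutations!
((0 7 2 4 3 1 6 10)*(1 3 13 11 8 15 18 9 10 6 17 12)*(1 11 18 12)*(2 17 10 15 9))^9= ((0 7 17 1 10)(2 4 13 18)(8 9 15 12 11))^9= (0 10 1 17 7)(2 4 13 18)(8 11 12 15 9)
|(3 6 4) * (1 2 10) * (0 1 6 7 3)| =6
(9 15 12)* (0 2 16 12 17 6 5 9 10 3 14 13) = (0 2 16 12 10 3 14 13)(5 9 15 17 6) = [2, 1, 16, 14, 4, 9, 5, 7, 8, 15, 3, 11, 10, 0, 13, 17, 12, 6]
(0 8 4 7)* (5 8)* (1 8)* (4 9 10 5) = (0 4 7)(1 8 9 10 5) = [4, 8, 2, 3, 7, 1, 6, 0, 9, 10, 5]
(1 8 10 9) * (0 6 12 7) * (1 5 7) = [6, 8, 2, 3, 4, 7, 12, 0, 10, 5, 9, 11, 1] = (0 6 12 1 8 10 9 5 7)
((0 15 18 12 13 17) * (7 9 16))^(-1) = (0 17 13 12 18 15)(7 16 9)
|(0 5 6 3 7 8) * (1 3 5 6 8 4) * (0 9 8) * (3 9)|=6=|(0 6 5)(1 9 8 3 7 4)|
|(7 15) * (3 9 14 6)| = |(3 9 14 6)(7 15)| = 4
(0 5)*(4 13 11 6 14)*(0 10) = [5, 1, 2, 3, 13, 10, 14, 7, 8, 9, 0, 6, 12, 11, 4] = (0 5 10)(4 13 11 6 14)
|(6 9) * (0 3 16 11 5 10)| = 6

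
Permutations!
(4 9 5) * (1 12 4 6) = (1 12 4 9 5 6) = [0, 12, 2, 3, 9, 6, 1, 7, 8, 5, 10, 11, 4]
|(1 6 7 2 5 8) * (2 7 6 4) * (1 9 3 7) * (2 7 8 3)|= 15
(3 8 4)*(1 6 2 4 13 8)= [0, 6, 4, 1, 3, 5, 2, 7, 13, 9, 10, 11, 12, 8]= (1 6 2 4 3)(8 13)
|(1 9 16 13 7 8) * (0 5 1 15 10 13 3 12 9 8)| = |(0 5 1 8 15 10 13 7)(3 12 9 16)| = 8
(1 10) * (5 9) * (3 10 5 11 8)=(1 5 9 11 8 3 10)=[0, 5, 2, 10, 4, 9, 6, 7, 3, 11, 1, 8]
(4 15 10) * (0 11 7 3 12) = [11, 1, 2, 12, 15, 5, 6, 3, 8, 9, 4, 7, 0, 13, 14, 10] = (0 11 7 3 12)(4 15 10)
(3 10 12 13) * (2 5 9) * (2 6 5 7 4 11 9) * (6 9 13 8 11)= (2 7 4 6 5)(3 10 12 8 11 13)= [0, 1, 7, 10, 6, 2, 5, 4, 11, 9, 12, 13, 8, 3]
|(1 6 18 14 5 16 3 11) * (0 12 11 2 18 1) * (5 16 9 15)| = 30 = |(0 12 11)(1 6)(2 18 14 16 3)(5 9 15)|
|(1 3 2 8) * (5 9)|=|(1 3 2 8)(5 9)|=4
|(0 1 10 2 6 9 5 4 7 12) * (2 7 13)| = 30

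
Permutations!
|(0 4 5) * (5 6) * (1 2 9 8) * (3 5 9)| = 9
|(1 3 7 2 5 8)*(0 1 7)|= 12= |(0 1 3)(2 5 8 7)|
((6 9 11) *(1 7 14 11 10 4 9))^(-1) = (1 6 11 14 7)(4 10 9) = ((1 7 14 11 6)(4 9 10))^(-1)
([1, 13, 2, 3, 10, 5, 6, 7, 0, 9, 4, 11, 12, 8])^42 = (0 13)(1 8)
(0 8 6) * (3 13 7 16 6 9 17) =(0 8 9 17 3 13 7 16 6) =[8, 1, 2, 13, 4, 5, 0, 16, 9, 17, 10, 11, 12, 7, 14, 15, 6, 3]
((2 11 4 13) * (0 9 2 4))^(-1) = ((0 9 2 11)(4 13))^(-1) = (0 11 2 9)(4 13)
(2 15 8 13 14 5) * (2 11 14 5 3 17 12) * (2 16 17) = (2 15 8 13 5 11 14 3)(12 16 17) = [0, 1, 15, 2, 4, 11, 6, 7, 13, 9, 10, 14, 16, 5, 3, 8, 17, 12]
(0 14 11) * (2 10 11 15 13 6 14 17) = (0 17 2 10 11)(6 14 15 13) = [17, 1, 10, 3, 4, 5, 14, 7, 8, 9, 11, 0, 12, 6, 15, 13, 16, 2]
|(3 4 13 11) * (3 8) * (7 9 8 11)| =|(3 4 13 7 9 8)| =6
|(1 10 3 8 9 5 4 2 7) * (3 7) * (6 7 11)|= 30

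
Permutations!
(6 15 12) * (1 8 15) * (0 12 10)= (0 12 6 1 8 15 10)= [12, 8, 2, 3, 4, 5, 1, 7, 15, 9, 0, 11, 6, 13, 14, 10]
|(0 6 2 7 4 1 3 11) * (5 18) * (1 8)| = |(0 6 2 7 4 8 1 3 11)(5 18)| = 18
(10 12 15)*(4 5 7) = [0, 1, 2, 3, 5, 7, 6, 4, 8, 9, 12, 11, 15, 13, 14, 10] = (4 5 7)(10 12 15)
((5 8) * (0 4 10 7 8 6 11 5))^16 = (0 4 10 7 8)(5 6 11)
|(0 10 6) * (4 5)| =|(0 10 6)(4 5)| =6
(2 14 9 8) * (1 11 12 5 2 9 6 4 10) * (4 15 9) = (1 11 12 5 2 14 6 15 9 8 4 10) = [0, 11, 14, 3, 10, 2, 15, 7, 4, 8, 1, 12, 5, 13, 6, 9]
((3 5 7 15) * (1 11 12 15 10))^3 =(1 15 7 11 3 10 12 5)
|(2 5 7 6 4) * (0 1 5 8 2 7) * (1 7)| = 6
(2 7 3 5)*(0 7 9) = (0 7 3 5 2 9) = [7, 1, 9, 5, 4, 2, 6, 3, 8, 0]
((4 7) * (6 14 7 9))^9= ((4 9 6 14 7))^9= (4 7 14 6 9)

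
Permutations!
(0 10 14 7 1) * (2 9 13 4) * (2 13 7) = [10, 0, 9, 3, 13, 5, 6, 1, 8, 7, 14, 11, 12, 4, 2] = (0 10 14 2 9 7 1)(4 13)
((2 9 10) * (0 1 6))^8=(0 6 1)(2 10 9)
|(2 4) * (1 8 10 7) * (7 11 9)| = |(1 8 10 11 9 7)(2 4)| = 6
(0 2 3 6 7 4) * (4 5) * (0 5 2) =(2 3 6 7)(4 5) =[0, 1, 3, 6, 5, 4, 7, 2]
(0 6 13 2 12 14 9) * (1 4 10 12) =(0 6 13 2 1 4 10 12 14 9) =[6, 4, 1, 3, 10, 5, 13, 7, 8, 0, 12, 11, 14, 2, 9]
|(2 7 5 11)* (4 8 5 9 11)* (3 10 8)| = |(2 7 9 11)(3 10 8 5 4)| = 20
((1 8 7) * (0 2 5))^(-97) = (0 5 2)(1 7 8)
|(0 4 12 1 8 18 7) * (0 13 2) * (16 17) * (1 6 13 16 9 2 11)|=14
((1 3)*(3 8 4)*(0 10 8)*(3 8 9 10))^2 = (10)(0 1 3)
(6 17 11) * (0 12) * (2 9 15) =(0 12)(2 9 15)(6 17 11) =[12, 1, 9, 3, 4, 5, 17, 7, 8, 15, 10, 6, 0, 13, 14, 2, 16, 11]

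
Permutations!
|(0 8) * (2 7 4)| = |(0 8)(2 7 4)| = 6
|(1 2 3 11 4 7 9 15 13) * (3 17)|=|(1 2 17 3 11 4 7 9 15 13)|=10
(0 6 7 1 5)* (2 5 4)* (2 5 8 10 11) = [6, 4, 8, 3, 5, 0, 7, 1, 10, 9, 11, 2] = (0 6 7 1 4 5)(2 8 10 11)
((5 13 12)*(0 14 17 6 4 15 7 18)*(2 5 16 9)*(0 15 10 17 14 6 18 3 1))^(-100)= (18)(2 13 16)(5 12 9)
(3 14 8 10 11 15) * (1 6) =[0, 6, 2, 14, 4, 5, 1, 7, 10, 9, 11, 15, 12, 13, 8, 3] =(1 6)(3 14 8 10 11 15)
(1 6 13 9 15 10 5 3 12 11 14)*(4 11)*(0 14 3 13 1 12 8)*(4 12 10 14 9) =[9, 6, 2, 8, 11, 13, 1, 7, 0, 15, 5, 3, 12, 4, 10, 14] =(0 9 15 14 10 5 13 4 11 3 8)(1 6)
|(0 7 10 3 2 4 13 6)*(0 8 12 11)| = |(0 7 10 3 2 4 13 6 8 12 11)| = 11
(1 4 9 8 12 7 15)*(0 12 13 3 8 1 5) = (0 12 7 15 5)(1 4 9)(3 8 13) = [12, 4, 2, 8, 9, 0, 6, 15, 13, 1, 10, 11, 7, 3, 14, 5]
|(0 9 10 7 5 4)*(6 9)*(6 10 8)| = 15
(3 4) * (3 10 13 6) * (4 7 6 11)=[0, 1, 2, 7, 10, 5, 3, 6, 8, 9, 13, 4, 12, 11]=(3 7 6)(4 10 13 11)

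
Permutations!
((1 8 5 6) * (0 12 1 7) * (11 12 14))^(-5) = (0 1 7 12 6 11 5 14 8)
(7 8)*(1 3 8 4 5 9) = [0, 3, 2, 8, 5, 9, 6, 4, 7, 1] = (1 3 8 7 4 5 9)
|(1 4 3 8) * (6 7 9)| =|(1 4 3 8)(6 7 9)| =12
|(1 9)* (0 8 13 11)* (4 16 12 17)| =|(0 8 13 11)(1 9)(4 16 12 17)| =4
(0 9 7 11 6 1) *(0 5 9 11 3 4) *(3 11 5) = (0 5 9 7 11 6 1 3 4) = [5, 3, 2, 4, 0, 9, 1, 11, 8, 7, 10, 6]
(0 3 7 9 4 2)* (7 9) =[3, 1, 0, 9, 2, 5, 6, 7, 8, 4] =(0 3 9 4 2)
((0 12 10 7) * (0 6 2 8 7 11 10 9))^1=((0 12 9)(2 8 7 6)(10 11))^1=(0 12 9)(2 8 7 6)(10 11)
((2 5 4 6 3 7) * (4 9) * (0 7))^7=((0 7 2 5 9 4 6 3))^7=(0 3 6 4 9 5 2 7)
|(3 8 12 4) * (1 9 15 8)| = |(1 9 15 8 12 4 3)| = 7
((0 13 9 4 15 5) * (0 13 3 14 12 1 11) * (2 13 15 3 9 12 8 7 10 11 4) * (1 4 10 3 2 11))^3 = (1 10)(2 4 12 13)(3 7 8 14)(5 15)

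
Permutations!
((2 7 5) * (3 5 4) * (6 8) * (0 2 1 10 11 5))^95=((0 2 7 4 3)(1 10 11 5)(6 8))^95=(1 5 11 10)(6 8)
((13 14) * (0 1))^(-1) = (0 1)(13 14)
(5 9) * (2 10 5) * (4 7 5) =(2 10 4 7 5 9) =[0, 1, 10, 3, 7, 9, 6, 5, 8, 2, 4]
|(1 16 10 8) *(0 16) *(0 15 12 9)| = 8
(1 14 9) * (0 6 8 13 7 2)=[6, 14, 0, 3, 4, 5, 8, 2, 13, 1, 10, 11, 12, 7, 9]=(0 6 8 13 7 2)(1 14 9)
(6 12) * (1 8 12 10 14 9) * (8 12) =[0, 12, 2, 3, 4, 5, 10, 7, 8, 1, 14, 11, 6, 13, 9] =(1 12 6 10 14 9)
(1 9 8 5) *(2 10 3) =(1 9 8 5)(2 10 3) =[0, 9, 10, 2, 4, 1, 6, 7, 5, 8, 3]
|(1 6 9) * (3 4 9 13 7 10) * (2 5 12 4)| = 11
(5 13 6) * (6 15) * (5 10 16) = (5 13 15 6 10 16) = [0, 1, 2, 3, 4, 13, 10, 7, 8, 9, 16, 11, 12, 15, 14, 6, 5]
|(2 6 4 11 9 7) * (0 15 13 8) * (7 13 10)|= |(0 15 10 7 2 6 4 11 9 13 8)|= 11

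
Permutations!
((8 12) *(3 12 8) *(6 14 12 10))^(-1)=(3 12 14 6 10)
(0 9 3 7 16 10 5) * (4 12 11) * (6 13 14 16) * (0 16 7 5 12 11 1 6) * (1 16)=(0 9 3 5 1 6 13 14 7)(4 11)(10 12 16)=[9, 6, 2, 5, 11, 1, 13, 0, 8, 3, 12, 4, 16, 14, 7, 15, 10]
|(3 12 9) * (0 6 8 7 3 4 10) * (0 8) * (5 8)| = 8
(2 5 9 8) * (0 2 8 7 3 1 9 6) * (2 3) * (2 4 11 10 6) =(0 3 1 9 7 4 11 10 6)(2 5) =[3, 9, 5, 1, 11, 2, 0, 4, 8, 7, 6, 10]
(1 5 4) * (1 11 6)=[0, 5, 2, 3, 11, 4, 1, 7, 8, 9, 10, 6]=(1 5 4 11 6)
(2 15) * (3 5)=(2 15)(3 5)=[0, 1, 15, 5, 4, 3, 6, 7, 8, 9, 10, 11, 12, 13, 14, 2]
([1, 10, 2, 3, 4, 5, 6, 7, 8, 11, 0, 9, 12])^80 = (12)(0 10 1)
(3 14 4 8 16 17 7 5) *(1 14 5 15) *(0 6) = (0 6)(1 14 4 8 16 17 7 15)(3 5) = [6, 14, 2, 5, 8, 3, 0, 15, 16, 9, 10, 11, 12, 13, 4, 1, 17, 7]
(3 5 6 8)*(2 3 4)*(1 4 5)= [0, 4, 3, 1, 2, 6, 8, 7, 5]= (1 4 2 3)(5 6 8)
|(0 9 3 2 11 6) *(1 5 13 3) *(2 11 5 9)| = 14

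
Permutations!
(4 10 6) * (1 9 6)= (1 9 6 4 10)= [0, 9, 2, 3, 10, 5, 4, 7, 8, 6, 1]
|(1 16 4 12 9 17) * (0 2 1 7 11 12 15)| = |(0 2 1 16 4 15)(7 11 12 9 17)| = 30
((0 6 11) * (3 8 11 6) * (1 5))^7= (0 11 8 3)(1 5)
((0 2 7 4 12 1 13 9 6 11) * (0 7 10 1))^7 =(0 11 1 12 6 10 4 9 2 7 13)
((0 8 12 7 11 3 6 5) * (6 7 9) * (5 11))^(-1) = (0 5 7 3 11 6 9 12 8) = ((0 8 12 9 6 11 3 7 5))^(-1)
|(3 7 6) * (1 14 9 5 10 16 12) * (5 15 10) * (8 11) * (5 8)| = |(1 14 9 15 10 16 12)(3 7 6)(5 8 11)| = 21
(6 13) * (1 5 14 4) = (1 5 14 4)(6 13) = [0, 5, 2, 3, 1, 14, 13, 7, 8, 9, 10, 11, 12, 6, 4]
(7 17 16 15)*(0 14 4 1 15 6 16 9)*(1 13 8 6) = (0 14 4 13 8 6 16 1 15 7 17 9) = [14, 15, 2, 3, 13, 5, 16, 17, 6, 0, 10, 11, 12, 8, 4, 7, 1, 9]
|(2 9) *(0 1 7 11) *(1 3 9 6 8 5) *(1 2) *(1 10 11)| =20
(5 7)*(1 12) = (1 12)(5 7) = [0, 12, 2, 3, 4, 7, 6, 5, 8, 9, 10, 11, 1]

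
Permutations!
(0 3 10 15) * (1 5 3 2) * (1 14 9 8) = [2, 5, 14, 10, 4, 3, 6, 7, 1, 8, 15, 11, 12, 13, 9, 0] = (0 2 14 9 8 1 5 3 10 15)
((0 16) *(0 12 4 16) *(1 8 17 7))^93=((1 8 17 7)(4 16 12))^93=(1 8 17 7)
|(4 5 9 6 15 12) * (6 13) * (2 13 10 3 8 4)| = 30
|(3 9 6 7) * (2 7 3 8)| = |(2 7 8)(3 9 6)| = 3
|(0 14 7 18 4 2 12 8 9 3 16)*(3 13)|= 12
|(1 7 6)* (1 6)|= 2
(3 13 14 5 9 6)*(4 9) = (3 13 14 5 4 9 6) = [0, 1, 2, 13, 9, 4, 3, 7, 8, 6, 10, 11, 12, 14, 5]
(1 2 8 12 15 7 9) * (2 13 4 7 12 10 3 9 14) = (1 13 4 7 14 2 8 10 3 9)(12 15) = [0, 13, 8, 9, 7, 5, 6, 14, 10, 1, 3, 11, 15, 4, 2, 12]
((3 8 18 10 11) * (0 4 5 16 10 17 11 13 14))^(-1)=((0 4 5 16 10 13 14)(3 8 18 17 11))^(-1)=(0 14 13 10 16 5 4)(3 11 17 18 8)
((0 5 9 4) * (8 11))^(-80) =(11)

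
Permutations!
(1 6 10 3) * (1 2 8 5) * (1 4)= (1 6 10 3 2 8 5 4)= [0, 6, 8, 2, 1, 4, 10, 7, 5, 9, 3]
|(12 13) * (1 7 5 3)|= |(1 7 5 3)(12 13)|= 4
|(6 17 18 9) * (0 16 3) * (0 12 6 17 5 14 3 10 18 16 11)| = |(0 11)(3 12 6 5 14)(9 17 16 10 18)| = 10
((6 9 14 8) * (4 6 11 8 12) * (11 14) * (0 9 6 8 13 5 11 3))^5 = ((0 9 3)(4 8 14 12)(5 11 13))^5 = (0 3 9)(4 8 14 12)(5 13 11)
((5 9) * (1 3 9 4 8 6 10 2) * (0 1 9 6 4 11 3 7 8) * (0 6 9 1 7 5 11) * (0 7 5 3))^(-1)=((0 5 7 8 4 6 10 2 1 3 9 11))^(-1)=(0 11 9 3 1 2 10 6 4 8 7 5)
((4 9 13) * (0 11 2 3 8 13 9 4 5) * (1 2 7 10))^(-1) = (0 5 13 8 3 2 1 10 7 11)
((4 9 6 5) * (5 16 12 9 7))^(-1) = ((4 7 5)(6 16 12 9))^(-1) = (4 5 7)(6 9 12 16)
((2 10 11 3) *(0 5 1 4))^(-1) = ((0 5 1 4)(2 10 11 3))^(-1) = (0 4 1 5)(2 3 11 10)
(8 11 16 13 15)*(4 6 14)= (4 6 14)(8 11 16 13 15)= [0, 1, 2, 3, 6, 5, 14, 7, 11, 9, 10, 16, 12, 15, 4, 8, 13]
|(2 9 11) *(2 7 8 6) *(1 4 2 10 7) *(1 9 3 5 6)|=|(1 4 2 3 5 6 10 7 8)(9 11)|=18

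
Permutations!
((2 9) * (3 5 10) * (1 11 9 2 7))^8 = ((1 11 9 7)(3 5 10))^8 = (11)(3 10 5)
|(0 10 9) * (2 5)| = 6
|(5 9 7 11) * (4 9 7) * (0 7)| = 4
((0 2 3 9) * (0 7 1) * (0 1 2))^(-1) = (2 7 9 3)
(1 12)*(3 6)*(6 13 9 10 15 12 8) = [0, 8, 2, 13, 4, 5, 3, 7, 6, 10, 15, 11, 1, 9, 14, 12] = (1 8 6 3 13 9 10 15 12)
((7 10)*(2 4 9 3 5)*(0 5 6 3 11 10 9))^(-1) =((0 5 2 4)(3 6)(7 9 11 10))^(-1) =(0 4 2 5)(3 6)(7 10 11 9)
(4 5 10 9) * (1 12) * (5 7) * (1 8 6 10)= (1 12 8 6 10 9 4 7 5)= [0, 12, 2, 3, 7, 1, 10, 5, 6, 4, 9, 11, 8]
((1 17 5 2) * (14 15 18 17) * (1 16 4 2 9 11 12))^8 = ((1 14 15 18 17 5 9 11 12)(2 16 4))^8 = (1 12 11 9 5 17 18 15 14)(2 4 16)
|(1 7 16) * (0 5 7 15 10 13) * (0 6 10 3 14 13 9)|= |(0 5 7 16 1 15 3 14 13 6 10 9)|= 12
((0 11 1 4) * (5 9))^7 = (0 4 1 11)(5 9)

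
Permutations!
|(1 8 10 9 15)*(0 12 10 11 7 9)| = 6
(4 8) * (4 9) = (4 8 9) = [0, 1, 2, 3, 8, 5, 6, 7, 9, 4]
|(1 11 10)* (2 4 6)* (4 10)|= 6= |(1 11 4 6 2 10)|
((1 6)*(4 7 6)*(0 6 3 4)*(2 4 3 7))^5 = ((7)(0 6 1)(2 4))^5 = (7)(0 1 6)(2 4)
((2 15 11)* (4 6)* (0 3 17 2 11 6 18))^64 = ((0 3 17 2 15 6 4 18))^64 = (18)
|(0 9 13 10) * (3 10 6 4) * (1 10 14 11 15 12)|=12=|(0 9 13 6 4 3 14 11 15 12 1 10)|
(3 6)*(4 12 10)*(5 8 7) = (3 6)(4 12 10)(5 8 7) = [0, 1, 2, 6, 12, 8, 3, 5, 7, 9, 4, 11, 10]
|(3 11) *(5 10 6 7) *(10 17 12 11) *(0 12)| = |(0 12 11 3 10 6 7 5 17)| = 9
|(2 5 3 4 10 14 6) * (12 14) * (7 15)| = |(2 5 3 4 10 12 14 6)(7 15)| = 8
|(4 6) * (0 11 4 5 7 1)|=7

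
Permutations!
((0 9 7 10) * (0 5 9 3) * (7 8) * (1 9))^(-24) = (10)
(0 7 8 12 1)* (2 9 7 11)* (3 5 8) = (0 11 2 9 7 3 5 8 12 1) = [11, 0, 9, 5, 4, 8, 6, 3, 12, 7, 10, 2, 1]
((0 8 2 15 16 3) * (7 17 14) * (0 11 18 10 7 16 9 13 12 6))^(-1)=((0 8 2 15 9 13 12 6)(3 11 18 10 7 17 14 16))^(-1)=(0 6 12 13 9 15 2 8)(3 16 14 17 7 10 18 11)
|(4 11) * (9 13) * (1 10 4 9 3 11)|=12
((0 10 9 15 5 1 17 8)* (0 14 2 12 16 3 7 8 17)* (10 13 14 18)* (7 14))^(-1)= (0 1 5 15 9 10 18 8 7 13)(2 14 3 16 12)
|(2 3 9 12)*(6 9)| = |(2 3 6 9 12)| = 5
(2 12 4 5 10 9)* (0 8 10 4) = (0 8 10 9 2 12)(4 5) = [8, 1, 12, 3, 5, 4, 6, 7, 10, 2, 9, 11, 0]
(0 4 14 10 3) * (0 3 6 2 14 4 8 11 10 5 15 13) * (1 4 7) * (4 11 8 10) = (0 10 6 2 14 5 15 13)(1 11 4 7) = [10, 11, 14, 3, 7, 15, 2, 1, 8, 9, 6, 4, 12, 0, 5, 13]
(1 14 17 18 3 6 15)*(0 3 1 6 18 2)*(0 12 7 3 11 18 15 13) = (0 11 18 1 14 17 2 12 7 3 15 6 13) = [11, 14, 12, 15, 4, 5, 13, 3, 8, 9, 10, 18, 7, 0, 17, 6, 16, 2, 1]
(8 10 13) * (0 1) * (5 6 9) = [1, 0, 2, 3, 4, 6, 9, 7, 10, 5, 13, 11, 12, 8] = (0 1)(5 6 9)(8 10 13)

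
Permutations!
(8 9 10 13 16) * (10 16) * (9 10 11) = (8 10 13 11 9 16) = [0, 1, 2, 3, 4, 5, 6, 7, 10, 16, 13, 9, 12, 11, 14, 15, 8]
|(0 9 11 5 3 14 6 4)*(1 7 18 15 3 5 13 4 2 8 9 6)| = |(0 6 2 8 9 11 13 4)(1 7 18 15 3 14)| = 24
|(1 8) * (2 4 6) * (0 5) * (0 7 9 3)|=30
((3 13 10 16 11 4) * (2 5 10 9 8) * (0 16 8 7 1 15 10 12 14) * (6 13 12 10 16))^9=(0 4 1 6 3 15 13 12 16 9 14 11 7)(2 5 10 8)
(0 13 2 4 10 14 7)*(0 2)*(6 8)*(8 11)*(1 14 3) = [13, 14, 4, 1, 10, 5, 11, 2, 6, 9, 3, 8, 12, 0, 7] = (0 13)(1 14 7 2 4 10 3)(6 11 8)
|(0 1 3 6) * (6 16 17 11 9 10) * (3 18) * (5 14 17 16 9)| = 28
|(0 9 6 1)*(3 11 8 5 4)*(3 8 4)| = 20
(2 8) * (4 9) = (2 8)(4 9) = [0, 1, 8, 3, 9, 5, 6, 7, 2, 4]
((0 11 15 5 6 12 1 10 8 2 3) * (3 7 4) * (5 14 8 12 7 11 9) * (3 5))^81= (2 11 15 14 8)(4 5 6 7)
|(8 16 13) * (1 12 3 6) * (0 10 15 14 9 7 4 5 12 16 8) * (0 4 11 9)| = 24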